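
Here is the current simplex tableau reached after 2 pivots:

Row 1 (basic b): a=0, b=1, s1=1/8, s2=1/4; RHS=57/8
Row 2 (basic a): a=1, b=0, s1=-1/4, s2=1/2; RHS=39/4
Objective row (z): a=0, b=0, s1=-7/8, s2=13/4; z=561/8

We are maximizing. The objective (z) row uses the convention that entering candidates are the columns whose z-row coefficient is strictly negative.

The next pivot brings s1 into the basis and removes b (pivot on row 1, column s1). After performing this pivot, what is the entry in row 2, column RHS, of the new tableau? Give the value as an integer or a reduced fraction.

24

Pivot element is row 1, column s1: 1/8.
Normalize row 1: new (row 1, RHS) = (57/8)/(1/8) = 57.
row 2 ← row 2 − (-1/4)·(new row 1): 39/4 − (-1/4)·57 = 24.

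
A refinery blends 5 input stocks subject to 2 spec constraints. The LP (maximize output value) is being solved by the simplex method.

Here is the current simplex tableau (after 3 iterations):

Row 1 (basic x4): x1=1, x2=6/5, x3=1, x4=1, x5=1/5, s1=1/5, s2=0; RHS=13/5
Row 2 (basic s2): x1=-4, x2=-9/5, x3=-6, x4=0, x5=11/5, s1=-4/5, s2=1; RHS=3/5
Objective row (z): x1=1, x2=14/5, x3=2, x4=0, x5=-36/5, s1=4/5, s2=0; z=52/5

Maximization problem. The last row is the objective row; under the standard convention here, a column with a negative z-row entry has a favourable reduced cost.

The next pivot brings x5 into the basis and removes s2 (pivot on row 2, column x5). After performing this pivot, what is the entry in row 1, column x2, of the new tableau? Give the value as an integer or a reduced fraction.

15/11

Pivot element is row 2, column x5: 11/5.
Normalize row 2: new (row 2, x2) = (-9/5)/(11/5) = -9/11.
row 1 ← row 1 − (1/5)·(new row 2): 6/5 − (1/5)·(-9/11) = 15/11.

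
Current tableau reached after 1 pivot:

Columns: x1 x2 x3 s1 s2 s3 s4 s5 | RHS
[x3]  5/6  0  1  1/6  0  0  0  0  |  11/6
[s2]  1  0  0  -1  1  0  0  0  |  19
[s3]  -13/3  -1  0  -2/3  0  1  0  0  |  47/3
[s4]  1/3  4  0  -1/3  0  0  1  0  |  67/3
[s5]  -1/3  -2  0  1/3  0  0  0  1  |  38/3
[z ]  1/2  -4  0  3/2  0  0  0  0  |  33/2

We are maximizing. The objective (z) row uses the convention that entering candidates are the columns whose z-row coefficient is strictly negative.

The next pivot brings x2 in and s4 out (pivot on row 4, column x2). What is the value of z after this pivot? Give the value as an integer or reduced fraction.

Minimum ratio for x2: (67/3)/4 = 67/12.
z changes by −(z-row coeff of x2)·ratio = −(-4)·(67/12) = 67/3.
New z = 33/2 + (67/3) = 233/6.

233/6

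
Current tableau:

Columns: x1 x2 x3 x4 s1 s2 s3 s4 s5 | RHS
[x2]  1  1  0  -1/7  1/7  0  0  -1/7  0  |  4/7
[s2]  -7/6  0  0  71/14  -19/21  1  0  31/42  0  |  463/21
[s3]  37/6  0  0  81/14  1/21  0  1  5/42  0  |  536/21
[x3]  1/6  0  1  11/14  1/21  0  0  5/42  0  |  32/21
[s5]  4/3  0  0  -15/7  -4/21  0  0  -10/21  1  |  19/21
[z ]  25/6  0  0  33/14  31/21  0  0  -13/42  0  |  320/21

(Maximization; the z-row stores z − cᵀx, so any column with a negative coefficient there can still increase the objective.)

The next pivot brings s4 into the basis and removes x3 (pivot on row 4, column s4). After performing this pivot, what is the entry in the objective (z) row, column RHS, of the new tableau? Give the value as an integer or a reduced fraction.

96/5

Pivot element is row 4, column s4: 5/42.
Normalize row 4: new (row 4, RHS) = (32/21)/(5/42) = 64/5.
z-row ← z-row − (-13/42)·(new row 4): 320/21 − (-13/42)·(64/5) = 96/5.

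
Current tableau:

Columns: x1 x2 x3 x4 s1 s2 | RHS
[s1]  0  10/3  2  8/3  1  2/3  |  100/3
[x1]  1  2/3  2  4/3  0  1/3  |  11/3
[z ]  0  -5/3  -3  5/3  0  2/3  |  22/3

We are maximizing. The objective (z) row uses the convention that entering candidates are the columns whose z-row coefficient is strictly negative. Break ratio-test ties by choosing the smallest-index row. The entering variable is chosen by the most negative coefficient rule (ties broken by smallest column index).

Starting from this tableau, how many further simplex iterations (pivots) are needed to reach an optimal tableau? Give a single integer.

pivot: x3 in, x1 out → z = 77/6
pivot: x2 in, x3 out → z = 33/2
No improving column remains; optimal.

2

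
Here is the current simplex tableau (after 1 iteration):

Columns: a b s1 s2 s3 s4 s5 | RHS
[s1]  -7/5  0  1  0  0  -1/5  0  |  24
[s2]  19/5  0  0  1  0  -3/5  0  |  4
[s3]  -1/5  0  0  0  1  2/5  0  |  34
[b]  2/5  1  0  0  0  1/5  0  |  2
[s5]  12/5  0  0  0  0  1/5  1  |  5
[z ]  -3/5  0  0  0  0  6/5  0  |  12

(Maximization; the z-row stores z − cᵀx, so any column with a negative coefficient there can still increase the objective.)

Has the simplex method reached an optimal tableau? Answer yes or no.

Column a has objective-row coefficient -3/5, which is negative; an improving pivot exists, so not yet optimal.

no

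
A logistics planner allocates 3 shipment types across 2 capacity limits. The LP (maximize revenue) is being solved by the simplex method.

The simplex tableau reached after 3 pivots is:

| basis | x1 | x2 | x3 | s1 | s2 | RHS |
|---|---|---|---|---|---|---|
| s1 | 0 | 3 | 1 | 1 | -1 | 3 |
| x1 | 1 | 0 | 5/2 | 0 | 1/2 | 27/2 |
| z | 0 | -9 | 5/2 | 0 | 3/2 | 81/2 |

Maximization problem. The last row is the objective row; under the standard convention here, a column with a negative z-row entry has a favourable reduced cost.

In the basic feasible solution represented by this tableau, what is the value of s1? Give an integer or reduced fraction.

3

s1 is basic (row 1); its value is the RHS of that row: 3.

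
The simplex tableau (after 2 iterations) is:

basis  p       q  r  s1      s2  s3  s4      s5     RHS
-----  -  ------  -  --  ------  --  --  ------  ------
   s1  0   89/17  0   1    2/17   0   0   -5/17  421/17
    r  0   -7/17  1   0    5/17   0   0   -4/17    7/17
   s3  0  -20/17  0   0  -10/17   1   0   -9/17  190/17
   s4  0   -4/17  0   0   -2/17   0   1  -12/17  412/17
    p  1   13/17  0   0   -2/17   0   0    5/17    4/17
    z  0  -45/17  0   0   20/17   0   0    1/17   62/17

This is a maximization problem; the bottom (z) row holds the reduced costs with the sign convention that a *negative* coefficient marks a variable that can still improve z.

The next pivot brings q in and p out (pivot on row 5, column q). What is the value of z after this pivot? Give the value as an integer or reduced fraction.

Minimum ratio for q: (4/17)/(13/17) = 4/13.
z changes by −(z-row coeff of q)·ratio = −(-45/17)·(4/13) = 180/221.
New z = 62/17 + (180/221) = 58/13.

58/13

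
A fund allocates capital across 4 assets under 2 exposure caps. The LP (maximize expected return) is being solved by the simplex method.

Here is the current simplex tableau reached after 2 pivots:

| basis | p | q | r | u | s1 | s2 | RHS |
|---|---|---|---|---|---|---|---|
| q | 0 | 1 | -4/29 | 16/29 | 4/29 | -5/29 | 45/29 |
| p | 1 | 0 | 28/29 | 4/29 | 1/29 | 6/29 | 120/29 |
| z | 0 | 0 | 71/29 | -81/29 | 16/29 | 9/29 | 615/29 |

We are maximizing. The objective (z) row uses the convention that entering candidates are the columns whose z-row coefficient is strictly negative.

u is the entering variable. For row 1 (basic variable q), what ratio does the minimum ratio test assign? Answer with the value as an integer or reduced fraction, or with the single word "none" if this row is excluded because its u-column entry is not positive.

Ratio = RHS / (u entry) = (45/29) / (16/29) = 45/16.

45/16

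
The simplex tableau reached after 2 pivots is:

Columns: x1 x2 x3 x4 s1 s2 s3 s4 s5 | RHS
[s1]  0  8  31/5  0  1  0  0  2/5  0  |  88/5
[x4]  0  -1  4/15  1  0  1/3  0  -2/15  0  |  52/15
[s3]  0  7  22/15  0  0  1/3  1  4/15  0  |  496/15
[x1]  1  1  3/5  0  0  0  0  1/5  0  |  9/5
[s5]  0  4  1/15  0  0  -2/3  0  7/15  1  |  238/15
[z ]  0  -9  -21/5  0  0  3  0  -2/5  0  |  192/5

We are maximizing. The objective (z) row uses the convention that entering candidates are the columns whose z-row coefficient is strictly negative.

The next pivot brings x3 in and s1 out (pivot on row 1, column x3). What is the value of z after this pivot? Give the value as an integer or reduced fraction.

Minimum ratio for x3: (88/5)/(31/5) = 88/31.
z changes by −(z-row coeff of x3)·ratio = −(-21/5)·(88/31) = 1848/155.
New z = 192/5 + (1848/155) = 1560/31.

1560/31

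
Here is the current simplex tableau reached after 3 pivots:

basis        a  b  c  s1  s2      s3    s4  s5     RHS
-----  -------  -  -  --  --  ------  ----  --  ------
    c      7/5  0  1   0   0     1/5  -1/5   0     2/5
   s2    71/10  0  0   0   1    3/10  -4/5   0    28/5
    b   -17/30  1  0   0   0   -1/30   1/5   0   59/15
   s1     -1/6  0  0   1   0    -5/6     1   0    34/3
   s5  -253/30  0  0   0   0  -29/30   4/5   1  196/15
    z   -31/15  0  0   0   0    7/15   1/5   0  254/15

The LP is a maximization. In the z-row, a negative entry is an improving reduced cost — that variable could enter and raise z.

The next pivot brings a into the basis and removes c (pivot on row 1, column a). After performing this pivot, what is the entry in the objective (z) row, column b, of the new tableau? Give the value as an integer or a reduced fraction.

Pivot element is row 1, column a: 7/5.
Normalize row 1: new (row 1, b) = 0/(7/5) = 0.
z-row ← z-row − (-31/15)·(new row 1): 0 − (-31/15)·0 = 0.

0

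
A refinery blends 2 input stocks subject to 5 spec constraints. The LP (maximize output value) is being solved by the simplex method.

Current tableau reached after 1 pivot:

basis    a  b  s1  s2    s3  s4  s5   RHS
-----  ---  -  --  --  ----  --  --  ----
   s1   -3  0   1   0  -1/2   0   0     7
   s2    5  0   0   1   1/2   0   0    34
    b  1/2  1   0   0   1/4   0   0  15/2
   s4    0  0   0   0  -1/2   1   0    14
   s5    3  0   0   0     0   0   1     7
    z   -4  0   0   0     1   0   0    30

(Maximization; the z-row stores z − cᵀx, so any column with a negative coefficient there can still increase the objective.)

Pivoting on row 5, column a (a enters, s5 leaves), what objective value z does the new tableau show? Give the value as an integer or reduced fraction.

118/3

Minimum ratio for a: 7/3 = 7/3.
z changes by −(z-row coeff of a)·ratio = −(-4)·(7/3) = 28/3.
New z = 30 + (28/3) = 118/3.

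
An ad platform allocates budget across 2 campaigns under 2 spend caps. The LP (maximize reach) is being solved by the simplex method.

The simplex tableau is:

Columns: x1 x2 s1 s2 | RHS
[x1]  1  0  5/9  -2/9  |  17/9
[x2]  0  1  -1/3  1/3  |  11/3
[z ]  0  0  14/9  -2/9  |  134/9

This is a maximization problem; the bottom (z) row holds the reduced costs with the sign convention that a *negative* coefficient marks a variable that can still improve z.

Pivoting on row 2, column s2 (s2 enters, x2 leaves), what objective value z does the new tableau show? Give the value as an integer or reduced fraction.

Minimum ratio for s2: (11/3)/(1/3) = 11.
z changes by −(z-row coeff of s2)·ratio = −(-2/9)·11 = 22/9.
New z = 134/9 + (22/9) = 52/3.

52/3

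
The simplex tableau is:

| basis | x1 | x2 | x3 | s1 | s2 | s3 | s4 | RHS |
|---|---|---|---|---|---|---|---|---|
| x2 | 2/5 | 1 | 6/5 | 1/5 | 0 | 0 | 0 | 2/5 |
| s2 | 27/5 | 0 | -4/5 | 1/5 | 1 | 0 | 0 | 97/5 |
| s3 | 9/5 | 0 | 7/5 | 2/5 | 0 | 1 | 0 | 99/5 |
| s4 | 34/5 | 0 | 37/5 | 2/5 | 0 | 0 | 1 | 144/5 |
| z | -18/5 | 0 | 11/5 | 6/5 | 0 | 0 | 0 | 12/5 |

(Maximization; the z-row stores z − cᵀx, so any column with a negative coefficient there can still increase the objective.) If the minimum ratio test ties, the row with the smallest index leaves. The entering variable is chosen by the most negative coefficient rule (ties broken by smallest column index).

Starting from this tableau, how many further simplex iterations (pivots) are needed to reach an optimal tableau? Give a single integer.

1

pivot: x1 in, x2 out → z = 6
No improving column remains; optimal.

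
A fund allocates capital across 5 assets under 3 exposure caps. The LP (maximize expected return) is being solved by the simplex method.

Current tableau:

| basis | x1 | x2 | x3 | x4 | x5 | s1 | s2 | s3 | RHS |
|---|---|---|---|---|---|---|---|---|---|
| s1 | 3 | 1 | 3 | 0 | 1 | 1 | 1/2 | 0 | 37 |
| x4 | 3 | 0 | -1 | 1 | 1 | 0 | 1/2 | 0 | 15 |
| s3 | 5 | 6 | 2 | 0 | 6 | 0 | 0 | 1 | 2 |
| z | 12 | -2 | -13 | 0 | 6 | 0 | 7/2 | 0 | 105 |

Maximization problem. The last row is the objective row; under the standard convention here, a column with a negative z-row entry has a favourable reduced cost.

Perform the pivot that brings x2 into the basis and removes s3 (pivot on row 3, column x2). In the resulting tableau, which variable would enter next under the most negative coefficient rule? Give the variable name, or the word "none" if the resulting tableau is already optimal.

Pivot element 6. New z-row = old z-row − (-2)·(row 3/6).
Updated z-row coefficients: x1: 41/3, x2: 0, x3: -37/3, x4: 0, x5: 8, s1: 0, s2: 7/2, s3: 1/3.
The most negative is -37/3 in column x3, so x3 would enter next.

x3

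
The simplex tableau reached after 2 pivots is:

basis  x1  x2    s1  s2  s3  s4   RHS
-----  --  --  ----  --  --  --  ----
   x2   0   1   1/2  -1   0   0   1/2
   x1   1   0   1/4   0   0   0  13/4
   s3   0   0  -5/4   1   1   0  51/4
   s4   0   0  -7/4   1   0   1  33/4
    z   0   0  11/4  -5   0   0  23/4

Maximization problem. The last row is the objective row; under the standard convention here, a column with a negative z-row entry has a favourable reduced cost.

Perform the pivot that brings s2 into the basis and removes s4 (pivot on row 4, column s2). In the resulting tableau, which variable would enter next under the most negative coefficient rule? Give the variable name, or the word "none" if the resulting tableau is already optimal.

Pivot element 1. New z-row = old z-row − (-5)·(row 4/1).
Updated z-row coefficients: x1: 0, x2: 0, s1: -6, s2: 0, s3: 0, s4: 5.
The most negative is -6 in column s1, so s1 would enter next.

s1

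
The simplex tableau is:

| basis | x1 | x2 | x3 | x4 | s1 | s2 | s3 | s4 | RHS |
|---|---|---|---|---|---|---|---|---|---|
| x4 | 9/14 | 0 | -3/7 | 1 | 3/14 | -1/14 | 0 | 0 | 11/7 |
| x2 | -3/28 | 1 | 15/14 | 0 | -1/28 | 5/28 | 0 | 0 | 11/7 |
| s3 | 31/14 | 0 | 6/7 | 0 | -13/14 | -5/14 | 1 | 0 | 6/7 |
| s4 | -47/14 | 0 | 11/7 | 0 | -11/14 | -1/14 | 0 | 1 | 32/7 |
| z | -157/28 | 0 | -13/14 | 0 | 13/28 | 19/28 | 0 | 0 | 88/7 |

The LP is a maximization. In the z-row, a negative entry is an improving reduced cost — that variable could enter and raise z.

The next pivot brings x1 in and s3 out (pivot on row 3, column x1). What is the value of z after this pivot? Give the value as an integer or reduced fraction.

457/31

Minimum ratio for x1: (6/7)/(31/14) = 12/31.
z changes by −(z-row coeff of x1)·ratio = −(-157/28)·(12/31) = 471/217.
New z = 88/7 + (471/217) = 457/31.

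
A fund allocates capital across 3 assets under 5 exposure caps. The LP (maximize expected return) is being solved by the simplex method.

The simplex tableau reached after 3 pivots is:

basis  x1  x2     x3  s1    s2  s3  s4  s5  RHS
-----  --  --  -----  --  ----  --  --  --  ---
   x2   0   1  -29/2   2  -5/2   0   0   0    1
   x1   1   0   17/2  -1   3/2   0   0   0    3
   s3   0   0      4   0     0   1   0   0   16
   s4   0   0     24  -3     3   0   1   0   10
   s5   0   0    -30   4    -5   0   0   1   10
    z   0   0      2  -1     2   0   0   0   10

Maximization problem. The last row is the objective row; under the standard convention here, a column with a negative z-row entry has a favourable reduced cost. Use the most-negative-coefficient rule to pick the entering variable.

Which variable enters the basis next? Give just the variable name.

s1

Objective-row coefficients: x1: 0, x2: 0, x3: 2, s1: -1, s2: 2, s3: 0, s4: 0, s5: 0.
The most negative is -1 in column s1, so s1 enters.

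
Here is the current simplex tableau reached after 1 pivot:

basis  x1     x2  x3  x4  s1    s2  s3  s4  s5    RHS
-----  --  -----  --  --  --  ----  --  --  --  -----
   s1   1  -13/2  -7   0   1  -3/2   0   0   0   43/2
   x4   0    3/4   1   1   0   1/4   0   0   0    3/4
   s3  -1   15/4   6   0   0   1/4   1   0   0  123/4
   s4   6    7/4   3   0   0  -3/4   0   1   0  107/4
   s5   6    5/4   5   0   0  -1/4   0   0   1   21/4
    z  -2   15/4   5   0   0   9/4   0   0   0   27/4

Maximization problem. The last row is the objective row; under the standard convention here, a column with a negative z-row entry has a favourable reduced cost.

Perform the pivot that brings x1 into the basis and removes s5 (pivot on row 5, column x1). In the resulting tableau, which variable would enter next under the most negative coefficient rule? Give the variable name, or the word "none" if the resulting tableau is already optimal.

Pivot element 6. New z-row = old z-row − (-2)·(row 5/6).
Updated z-row coefficients: x1: 0, x2: 25/6, x3: 20/3, x4: 0, s1: 0, s2: 13/6, s3: 0, s4: 0, s5: 1/3.
No coefficient is strictly negative; the tableau after this pivot is optimal.

none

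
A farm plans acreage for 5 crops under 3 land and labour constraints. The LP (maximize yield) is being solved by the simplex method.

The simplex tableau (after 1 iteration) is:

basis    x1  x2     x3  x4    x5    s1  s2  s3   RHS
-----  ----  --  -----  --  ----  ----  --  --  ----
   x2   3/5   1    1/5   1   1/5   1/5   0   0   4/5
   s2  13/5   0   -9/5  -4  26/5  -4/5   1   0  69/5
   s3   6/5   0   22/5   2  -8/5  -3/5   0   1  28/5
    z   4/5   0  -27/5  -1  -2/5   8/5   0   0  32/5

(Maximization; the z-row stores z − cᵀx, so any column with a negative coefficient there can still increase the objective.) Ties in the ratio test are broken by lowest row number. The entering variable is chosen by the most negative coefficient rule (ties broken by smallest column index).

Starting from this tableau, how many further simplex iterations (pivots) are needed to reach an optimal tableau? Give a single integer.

2

pivot: x3 in, s3 out → z = 146/11
pivot: x5 in, x2 out → z = 18
No improving column remains; optimal.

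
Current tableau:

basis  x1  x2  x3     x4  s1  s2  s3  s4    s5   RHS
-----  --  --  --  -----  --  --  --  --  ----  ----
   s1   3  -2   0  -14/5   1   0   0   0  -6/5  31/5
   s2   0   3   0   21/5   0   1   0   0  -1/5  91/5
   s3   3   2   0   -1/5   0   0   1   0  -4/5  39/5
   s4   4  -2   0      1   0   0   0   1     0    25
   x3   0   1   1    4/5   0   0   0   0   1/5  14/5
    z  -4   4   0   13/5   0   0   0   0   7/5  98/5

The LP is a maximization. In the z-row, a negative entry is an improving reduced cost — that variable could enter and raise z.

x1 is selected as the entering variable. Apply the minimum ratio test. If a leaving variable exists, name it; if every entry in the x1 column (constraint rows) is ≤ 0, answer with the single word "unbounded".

Ratios: row 1 (s1): (31/5)/3 = 31/15; row 2 (s2): entry 0 ≤ 0, skip; row 3 (s3): (39/5)/3 = 13/5; row 4 (s4): 25/4 = 25/4; row 5 (x3): entry 0 ≤ 0, skip.
Minimum ratio is in the s1 row, so s1 leaves.

s1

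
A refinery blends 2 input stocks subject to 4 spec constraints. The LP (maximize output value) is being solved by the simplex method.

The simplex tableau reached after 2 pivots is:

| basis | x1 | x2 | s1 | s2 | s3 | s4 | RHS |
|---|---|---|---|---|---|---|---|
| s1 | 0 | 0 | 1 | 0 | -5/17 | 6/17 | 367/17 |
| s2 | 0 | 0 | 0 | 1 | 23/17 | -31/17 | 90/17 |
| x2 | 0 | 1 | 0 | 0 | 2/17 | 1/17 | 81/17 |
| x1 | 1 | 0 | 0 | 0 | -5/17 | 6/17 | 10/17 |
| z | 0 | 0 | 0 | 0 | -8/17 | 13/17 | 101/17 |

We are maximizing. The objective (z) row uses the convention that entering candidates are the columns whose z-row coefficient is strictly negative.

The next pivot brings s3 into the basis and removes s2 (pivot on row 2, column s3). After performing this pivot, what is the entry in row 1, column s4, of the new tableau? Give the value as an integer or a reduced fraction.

Pivot element is row 2, column s3: 23/17.
Normalize row 2: new (row 2, s4) = (-31/17)/(23/17) = -31/23.
row 1 ← row 1 − (-5/17)·(new row 2): 6/17 − (-5/17)·(-31/23) = -1/23.

-1/23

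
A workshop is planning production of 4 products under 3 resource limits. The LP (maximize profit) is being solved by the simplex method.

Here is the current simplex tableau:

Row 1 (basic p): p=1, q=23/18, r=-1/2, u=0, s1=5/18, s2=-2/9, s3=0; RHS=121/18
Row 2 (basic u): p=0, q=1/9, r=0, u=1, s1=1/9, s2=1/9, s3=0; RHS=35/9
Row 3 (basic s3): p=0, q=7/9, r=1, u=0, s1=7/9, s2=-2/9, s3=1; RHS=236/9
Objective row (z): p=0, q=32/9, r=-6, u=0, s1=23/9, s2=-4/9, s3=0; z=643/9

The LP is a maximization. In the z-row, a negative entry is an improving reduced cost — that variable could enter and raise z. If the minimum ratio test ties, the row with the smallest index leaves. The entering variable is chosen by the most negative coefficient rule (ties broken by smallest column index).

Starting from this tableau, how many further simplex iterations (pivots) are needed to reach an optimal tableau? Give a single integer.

2

pivot: r in, s3 out → z = 2059/9
pivot: s2 in, u out → z = 291
No improving column remains; optimal.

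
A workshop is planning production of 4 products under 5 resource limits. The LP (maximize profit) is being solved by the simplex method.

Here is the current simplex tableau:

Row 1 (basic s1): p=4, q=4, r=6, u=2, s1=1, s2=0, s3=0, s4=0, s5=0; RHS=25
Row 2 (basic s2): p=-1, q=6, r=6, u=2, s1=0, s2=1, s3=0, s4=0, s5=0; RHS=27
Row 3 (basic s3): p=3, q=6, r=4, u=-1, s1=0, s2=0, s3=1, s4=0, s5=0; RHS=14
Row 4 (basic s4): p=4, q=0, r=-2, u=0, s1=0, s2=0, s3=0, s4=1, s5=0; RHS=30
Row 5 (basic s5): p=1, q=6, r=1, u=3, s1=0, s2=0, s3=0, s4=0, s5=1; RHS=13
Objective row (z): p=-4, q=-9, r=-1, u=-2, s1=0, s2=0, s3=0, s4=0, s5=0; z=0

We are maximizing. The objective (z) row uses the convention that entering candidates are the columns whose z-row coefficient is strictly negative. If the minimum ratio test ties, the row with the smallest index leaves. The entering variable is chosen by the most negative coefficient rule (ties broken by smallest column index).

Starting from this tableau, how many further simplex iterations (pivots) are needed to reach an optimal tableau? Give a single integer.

3

pivot: q in, s5 out → z = 39/2
pivot: p in, s3 out → z = 83/4
pivot: u in, s1 out → z = 105/4
No improving column remains; optimal.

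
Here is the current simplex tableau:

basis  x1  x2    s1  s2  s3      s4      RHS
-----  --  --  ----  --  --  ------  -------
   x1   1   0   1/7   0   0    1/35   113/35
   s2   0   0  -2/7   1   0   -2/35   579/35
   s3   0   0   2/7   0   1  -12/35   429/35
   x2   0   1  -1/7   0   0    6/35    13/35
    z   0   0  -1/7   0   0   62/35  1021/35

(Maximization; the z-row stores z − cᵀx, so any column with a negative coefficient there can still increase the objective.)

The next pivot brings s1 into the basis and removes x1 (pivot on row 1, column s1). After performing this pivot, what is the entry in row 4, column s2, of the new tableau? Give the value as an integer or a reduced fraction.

Pivot element is row 1, column s1: 1/7.
Normalize row 1: new (row 1, s2) = 0/(1/7) = 0.
row 4 ← row 4 − (-1/7)·(new row 1): 0 − (-1/7)·0 = 0.

0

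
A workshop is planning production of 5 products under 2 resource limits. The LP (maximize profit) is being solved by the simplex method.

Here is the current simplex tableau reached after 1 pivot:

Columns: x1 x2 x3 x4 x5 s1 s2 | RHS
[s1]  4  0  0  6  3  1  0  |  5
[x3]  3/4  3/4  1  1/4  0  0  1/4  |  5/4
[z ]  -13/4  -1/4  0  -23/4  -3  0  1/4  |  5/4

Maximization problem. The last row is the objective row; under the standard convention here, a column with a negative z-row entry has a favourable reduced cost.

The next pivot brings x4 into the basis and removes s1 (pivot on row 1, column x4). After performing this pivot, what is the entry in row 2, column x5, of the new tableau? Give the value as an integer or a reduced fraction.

Pivot element is row 1, column x4: 6.
Normalize row 1: new (row 1, x5) = 3/6 = 1/2.
row 2 ← row 2 − (1/4)·(new row 1): 0 − (1/4)·(1/2) = -1/8.

-1/8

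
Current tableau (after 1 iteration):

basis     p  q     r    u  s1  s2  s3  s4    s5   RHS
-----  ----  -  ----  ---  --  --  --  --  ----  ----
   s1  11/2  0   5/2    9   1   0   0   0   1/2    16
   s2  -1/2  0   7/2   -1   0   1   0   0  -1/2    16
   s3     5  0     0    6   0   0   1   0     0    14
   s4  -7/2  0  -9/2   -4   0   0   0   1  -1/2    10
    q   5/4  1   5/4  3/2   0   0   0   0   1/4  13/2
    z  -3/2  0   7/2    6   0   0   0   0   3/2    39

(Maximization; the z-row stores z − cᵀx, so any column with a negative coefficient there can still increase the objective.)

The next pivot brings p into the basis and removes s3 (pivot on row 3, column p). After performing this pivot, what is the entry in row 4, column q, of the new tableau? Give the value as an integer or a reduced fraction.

0

Pivot element is row 3, column p: 5.
Normalize row 3: new (row 3, q) = 0/5 = 0.
row 4 ← row 4 − (-7/2)·(new row 3): 0 − (-7/2)·0 = 0.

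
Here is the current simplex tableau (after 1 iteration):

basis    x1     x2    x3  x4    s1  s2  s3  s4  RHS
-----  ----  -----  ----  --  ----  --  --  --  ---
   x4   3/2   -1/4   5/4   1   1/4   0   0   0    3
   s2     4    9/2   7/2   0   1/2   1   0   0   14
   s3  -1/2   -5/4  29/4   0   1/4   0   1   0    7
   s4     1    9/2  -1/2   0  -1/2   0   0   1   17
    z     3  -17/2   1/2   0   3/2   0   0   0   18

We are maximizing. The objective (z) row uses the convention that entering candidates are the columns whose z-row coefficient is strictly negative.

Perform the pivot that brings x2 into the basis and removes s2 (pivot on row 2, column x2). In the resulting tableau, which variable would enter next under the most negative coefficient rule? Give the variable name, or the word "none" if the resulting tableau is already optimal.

none

Pivot element 9/2. New z-row = old z-row − (-17/2)·(row 2/(9/2)).
Updated z-row coefficients: x1: 95/9, x2: 0, x3: 64/9, x4: 0, s1: 22/9, s2: 17/9, s3: 0, s4: 0.
No coefficient is strictly negative; the tableau after this pivot is optimal.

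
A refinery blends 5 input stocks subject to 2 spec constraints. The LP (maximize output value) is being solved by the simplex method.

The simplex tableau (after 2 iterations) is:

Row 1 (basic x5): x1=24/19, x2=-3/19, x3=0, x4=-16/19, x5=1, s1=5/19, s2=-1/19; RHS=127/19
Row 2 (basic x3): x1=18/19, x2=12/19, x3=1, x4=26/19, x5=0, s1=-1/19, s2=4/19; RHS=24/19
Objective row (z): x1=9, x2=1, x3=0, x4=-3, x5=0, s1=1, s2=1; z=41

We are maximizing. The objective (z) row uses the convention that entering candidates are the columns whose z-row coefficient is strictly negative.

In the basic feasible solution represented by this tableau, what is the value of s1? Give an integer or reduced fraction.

0

s1 is nonbasic (not in the basis column), so its value in the current BFS is 0.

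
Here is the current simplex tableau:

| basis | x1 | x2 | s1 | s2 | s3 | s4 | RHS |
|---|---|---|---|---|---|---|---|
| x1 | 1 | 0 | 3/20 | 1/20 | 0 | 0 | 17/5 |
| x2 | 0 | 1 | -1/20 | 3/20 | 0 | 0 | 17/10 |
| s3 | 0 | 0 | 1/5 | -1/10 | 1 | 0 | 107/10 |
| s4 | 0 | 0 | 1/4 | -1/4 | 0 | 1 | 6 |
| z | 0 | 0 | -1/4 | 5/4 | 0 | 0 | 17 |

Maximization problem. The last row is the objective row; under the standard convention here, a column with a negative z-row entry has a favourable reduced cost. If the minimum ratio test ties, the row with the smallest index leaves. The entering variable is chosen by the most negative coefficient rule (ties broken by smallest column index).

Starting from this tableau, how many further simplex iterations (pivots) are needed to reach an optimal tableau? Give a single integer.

pivot: s1 in, x1 out → z = 68/3
No improving column remains; optimal.

1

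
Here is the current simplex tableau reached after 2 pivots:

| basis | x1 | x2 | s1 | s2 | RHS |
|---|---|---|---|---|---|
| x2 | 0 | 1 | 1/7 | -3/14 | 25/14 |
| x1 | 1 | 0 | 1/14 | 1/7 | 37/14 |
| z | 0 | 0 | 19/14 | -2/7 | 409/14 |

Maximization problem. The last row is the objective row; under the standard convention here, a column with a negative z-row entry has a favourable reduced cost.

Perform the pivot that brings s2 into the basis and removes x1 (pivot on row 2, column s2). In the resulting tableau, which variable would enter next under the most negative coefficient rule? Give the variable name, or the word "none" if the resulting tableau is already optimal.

Pivot element 1/7. New z-row = old z-row − (-2/7)·(row 2/(1/7)).
Updated z-row coefficients: x1: 2, x2: 0, s1: 3/2, s2: 0.
No coefficient is strictly negative; the tableau after this pivot is optimal.

none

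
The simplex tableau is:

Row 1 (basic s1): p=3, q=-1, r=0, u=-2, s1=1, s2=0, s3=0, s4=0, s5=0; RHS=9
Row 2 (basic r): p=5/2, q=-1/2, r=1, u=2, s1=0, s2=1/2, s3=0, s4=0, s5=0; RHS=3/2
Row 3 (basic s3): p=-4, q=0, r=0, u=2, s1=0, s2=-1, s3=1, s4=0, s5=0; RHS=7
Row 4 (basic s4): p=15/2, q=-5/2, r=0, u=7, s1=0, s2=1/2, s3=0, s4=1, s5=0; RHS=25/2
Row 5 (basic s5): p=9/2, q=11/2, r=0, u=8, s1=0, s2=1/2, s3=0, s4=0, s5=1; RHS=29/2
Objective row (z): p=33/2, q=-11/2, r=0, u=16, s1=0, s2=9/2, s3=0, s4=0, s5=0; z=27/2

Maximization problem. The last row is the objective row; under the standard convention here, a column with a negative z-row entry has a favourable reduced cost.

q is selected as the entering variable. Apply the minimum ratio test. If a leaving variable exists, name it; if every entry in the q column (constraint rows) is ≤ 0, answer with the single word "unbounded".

s5

Ratios: row 1 (s1): entry -1 ≤ 0, skip; row 2 (r): entry -1/2 ≤ 0, skip; row 3 (s3): entry 0 ≤ 0, skip; row 4 (s4): entry -5/2 ≤ 0, skip; row 5 (s5): (29/2)/(11/2) = 29/11.
Minimum ratio is in the s5 row, so s5 leaves.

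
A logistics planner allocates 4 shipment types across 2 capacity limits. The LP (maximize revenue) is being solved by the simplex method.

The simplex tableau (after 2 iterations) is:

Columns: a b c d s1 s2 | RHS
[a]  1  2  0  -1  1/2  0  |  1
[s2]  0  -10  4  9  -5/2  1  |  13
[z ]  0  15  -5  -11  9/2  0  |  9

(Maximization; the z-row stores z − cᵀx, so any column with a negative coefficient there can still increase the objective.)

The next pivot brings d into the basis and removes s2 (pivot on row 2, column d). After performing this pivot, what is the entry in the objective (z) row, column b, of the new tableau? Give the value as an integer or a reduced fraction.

Pivot element is row 2, column d: 9.
Normalize row 2: new (row 2, b) = (-10)/9 = -10/9.
z-row ← z-row − (-11)·(new row 2): 15 − (-11)·(-10/9) = 25/9.

25/9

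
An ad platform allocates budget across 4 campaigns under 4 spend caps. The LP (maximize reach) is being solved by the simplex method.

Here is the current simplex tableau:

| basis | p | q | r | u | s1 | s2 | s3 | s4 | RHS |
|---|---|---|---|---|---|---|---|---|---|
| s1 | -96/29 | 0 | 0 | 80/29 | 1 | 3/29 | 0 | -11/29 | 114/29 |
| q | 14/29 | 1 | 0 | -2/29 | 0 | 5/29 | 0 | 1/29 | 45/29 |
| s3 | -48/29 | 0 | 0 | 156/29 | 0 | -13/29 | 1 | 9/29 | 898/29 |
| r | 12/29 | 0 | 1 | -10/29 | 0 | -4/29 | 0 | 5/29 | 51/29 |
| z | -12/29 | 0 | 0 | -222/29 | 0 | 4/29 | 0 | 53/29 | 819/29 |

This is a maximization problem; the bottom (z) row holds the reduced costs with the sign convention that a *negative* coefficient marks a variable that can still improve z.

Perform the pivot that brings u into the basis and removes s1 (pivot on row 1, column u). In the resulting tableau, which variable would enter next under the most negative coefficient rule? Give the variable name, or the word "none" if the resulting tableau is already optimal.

p

Pivot element 80/29. New z-row = old z-row − (-222/29)·(row 1/(80/29)).
Updated z-row coefficients: p: -48/5, q: 0, r: 0, u: 0, s1: 111/40, s2: 17/40, s3: 0, s4: 31/40.
The most negative is -48/5 in column p, so p would enter next.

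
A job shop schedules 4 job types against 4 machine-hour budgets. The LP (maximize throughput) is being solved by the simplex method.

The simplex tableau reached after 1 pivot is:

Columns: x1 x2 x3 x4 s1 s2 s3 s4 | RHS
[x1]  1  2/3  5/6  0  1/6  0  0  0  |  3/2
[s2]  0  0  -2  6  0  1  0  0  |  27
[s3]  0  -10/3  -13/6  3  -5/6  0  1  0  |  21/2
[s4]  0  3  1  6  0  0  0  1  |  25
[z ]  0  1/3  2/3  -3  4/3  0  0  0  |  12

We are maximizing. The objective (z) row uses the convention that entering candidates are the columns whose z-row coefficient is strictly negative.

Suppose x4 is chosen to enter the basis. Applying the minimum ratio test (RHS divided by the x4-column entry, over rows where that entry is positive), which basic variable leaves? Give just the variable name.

Ratios: row 1 (x1): entry 0 ≤ 0, skip; row 2 (s2): 27/6 = 9/2; row 3 (s3): (21/2)/3 = 7/2; row 4 (s4): 25/6 = 25/6.
Minimum ratio 7/2 is in the s3 row, so s3 leaves.

s3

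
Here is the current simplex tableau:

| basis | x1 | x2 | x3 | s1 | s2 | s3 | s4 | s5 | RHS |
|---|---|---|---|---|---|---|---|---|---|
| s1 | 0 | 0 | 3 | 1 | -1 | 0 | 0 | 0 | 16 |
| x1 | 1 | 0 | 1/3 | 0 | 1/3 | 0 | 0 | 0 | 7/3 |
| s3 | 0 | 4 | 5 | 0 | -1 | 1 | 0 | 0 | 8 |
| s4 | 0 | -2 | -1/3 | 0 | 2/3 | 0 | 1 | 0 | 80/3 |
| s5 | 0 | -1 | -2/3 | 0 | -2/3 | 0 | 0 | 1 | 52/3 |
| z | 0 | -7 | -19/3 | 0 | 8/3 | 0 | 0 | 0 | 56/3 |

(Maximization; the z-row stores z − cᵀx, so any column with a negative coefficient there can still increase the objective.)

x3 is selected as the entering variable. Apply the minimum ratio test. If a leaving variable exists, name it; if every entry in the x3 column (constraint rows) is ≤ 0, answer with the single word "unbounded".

s3

Ratios: row 1 (s1): 16/3 = 16/3; row 2 (x1): (7/3)/(1/3) = 7; row 3 (s3): 8/5 = 8/5; row 4 (s4): entry -1/3 ≤ 0, skip; row 5 (s5): entry -2/3 ≤ 0, skip.
Minimum ratio is in the s3 row, so s3 leaves.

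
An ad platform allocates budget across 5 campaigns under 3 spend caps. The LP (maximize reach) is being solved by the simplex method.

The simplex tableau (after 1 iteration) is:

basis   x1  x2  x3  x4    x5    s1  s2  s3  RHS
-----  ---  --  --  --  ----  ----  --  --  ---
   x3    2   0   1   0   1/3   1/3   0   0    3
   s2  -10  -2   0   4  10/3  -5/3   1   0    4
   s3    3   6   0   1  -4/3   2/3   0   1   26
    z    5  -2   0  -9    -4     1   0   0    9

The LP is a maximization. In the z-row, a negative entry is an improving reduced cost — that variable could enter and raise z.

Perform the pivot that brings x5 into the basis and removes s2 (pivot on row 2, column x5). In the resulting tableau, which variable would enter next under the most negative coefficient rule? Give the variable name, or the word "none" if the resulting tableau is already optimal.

x1

Pivot element 10/3. New z-row = old z-row − (-4)·(row 2/(10/3)).
Updated z-row coefficients: x1: -7, x2: -22/5, x3: 0, x4: -21/5, x5: 0, s1: -1, s2: 6/5, s3: 0.
The most negative is -7 in column x1, so x1 would enter next.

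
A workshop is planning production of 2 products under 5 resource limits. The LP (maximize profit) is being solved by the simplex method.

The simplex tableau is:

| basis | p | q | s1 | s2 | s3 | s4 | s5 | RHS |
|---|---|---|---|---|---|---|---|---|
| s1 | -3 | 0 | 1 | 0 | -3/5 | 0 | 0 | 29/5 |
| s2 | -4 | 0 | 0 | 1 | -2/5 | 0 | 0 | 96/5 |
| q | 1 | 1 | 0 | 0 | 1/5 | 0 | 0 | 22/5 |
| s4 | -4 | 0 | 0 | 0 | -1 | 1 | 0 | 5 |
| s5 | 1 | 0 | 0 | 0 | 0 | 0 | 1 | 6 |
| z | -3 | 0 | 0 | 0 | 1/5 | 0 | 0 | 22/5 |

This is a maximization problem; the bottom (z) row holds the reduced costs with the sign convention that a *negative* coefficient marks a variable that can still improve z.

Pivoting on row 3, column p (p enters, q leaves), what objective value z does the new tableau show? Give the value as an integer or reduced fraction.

Minimum ratio for p: (22/5)/1 = 22/5.
z changes by −(z-row coeff of p)·ratio = −(-3)·(22/5) = 66/5.
New z = 22/5 + (66/5) = 88/5.

88/5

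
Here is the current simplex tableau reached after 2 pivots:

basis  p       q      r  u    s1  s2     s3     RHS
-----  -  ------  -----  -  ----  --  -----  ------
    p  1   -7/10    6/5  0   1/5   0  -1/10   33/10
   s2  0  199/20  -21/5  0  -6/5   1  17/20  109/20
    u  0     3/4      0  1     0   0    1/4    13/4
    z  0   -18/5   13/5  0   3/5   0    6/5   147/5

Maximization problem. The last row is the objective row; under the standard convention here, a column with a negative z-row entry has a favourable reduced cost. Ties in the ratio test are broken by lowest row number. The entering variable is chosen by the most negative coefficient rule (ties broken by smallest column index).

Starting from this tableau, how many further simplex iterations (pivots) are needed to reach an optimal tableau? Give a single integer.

pivot: q in, s2 out → z = 6243/199
No improving column remains; optimal.

1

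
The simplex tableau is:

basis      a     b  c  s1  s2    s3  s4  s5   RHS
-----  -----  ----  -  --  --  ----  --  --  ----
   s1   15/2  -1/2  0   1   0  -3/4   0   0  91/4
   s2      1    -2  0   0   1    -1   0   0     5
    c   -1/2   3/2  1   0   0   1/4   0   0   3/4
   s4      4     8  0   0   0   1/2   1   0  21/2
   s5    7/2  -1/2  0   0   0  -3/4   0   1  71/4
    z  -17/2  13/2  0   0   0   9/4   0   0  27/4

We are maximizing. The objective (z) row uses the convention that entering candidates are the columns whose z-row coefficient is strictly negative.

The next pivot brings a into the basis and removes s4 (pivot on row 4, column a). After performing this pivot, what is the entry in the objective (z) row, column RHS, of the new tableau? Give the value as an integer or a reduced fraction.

Pivot element is row 4, column a: 4.
Normalize row 4: new (row 4, RHS) = (21/2)/4 = 21/8.
z-row ← z-row − (-17/2)·(new row 4): 27/4 − (-17/2)·(21/8) = 465/16.

465/16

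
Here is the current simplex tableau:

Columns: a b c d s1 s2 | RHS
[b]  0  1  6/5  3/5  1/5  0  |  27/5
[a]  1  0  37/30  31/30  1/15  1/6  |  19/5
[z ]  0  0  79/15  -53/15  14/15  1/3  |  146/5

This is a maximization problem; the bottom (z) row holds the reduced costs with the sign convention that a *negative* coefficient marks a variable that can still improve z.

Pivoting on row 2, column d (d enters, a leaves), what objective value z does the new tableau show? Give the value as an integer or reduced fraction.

Minimum ratio for d: (19/5)/(31/30) = 114/31.
z changes by −(z-row coeff of d)·ratio = −(-53/15)·(114/31) = 2014/155.
New z = 146/5 + (2014/155) = 1308/31.

1308/31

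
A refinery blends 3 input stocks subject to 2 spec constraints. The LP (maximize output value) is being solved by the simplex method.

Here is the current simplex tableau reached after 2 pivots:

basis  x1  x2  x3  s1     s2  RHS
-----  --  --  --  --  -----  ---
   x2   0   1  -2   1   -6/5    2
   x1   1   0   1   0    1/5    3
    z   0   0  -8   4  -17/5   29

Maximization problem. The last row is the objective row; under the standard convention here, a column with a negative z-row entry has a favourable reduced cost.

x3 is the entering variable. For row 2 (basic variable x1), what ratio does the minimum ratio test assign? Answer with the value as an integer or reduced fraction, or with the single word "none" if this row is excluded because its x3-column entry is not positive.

Ratio = RHS / (x3 entry) = 3 / 1 = 3.

3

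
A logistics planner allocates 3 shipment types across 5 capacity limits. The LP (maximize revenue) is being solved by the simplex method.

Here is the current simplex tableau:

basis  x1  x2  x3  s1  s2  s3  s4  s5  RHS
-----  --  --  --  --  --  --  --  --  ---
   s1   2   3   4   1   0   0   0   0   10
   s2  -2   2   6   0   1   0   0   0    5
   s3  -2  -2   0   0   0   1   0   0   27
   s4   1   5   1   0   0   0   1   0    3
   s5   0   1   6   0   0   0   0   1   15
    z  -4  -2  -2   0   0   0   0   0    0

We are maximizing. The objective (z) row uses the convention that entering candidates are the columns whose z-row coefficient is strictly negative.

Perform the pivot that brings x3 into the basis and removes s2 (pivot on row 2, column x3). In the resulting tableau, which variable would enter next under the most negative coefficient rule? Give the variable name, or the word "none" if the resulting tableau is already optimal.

x1

Pivot element 6. New z-row = old z-row − (-2)·(row 2/6).
Updated z-row coefficients: x1: -14/3, x2: -4/3, x3: 0, s1: 0, s2: 1/3, s3: 0, s4: 0, s5: 0.
The most negative is -14/3 in column x1, so x1 would enter next.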